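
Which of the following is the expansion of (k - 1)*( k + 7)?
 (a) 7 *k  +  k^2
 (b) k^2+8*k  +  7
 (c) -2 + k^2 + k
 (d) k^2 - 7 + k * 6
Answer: d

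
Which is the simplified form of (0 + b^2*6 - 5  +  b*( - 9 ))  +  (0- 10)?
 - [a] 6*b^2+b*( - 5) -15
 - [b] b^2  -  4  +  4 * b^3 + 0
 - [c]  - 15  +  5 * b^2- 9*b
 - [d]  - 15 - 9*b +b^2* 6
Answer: d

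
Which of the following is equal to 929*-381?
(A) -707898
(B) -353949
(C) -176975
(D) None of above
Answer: B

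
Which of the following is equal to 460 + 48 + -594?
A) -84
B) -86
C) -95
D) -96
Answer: B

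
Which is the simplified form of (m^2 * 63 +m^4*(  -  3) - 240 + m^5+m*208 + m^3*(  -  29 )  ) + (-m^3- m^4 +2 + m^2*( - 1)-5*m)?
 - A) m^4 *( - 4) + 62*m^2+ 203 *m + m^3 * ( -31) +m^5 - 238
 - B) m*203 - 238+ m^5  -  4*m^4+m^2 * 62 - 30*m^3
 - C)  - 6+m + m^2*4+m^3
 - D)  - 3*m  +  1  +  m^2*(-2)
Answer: B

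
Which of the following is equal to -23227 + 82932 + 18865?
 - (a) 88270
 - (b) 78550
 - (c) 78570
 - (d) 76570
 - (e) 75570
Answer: c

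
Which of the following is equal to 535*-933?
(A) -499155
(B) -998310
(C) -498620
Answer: A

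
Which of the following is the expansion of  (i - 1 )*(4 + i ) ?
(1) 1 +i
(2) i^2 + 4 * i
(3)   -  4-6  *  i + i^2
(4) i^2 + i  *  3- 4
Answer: 4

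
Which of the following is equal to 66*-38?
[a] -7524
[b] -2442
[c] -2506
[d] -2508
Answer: d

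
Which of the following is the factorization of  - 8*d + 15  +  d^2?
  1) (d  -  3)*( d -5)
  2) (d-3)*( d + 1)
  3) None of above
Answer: 1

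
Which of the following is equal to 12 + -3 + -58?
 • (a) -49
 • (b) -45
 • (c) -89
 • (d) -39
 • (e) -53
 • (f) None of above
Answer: a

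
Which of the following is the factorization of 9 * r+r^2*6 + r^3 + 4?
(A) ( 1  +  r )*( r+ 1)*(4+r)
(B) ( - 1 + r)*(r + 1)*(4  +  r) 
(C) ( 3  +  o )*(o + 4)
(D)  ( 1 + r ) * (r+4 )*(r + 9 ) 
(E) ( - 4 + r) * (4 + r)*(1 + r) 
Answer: A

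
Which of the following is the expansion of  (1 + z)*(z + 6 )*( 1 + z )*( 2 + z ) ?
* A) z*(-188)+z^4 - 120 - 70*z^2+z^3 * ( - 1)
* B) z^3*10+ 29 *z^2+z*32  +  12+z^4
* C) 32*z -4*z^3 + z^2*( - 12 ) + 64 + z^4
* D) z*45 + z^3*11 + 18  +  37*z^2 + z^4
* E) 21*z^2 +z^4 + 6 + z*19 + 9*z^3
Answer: B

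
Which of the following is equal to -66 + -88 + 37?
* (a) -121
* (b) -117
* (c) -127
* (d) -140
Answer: b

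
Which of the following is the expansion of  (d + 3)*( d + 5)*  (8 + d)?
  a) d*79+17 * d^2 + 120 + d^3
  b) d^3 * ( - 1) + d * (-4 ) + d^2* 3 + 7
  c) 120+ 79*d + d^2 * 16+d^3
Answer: c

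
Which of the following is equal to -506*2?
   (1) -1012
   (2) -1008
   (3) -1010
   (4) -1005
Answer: 1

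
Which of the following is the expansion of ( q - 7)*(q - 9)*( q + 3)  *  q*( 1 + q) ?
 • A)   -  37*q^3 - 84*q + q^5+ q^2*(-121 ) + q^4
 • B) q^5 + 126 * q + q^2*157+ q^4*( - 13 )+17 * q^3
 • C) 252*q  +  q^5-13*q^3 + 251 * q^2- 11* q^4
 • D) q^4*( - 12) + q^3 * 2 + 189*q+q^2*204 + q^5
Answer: D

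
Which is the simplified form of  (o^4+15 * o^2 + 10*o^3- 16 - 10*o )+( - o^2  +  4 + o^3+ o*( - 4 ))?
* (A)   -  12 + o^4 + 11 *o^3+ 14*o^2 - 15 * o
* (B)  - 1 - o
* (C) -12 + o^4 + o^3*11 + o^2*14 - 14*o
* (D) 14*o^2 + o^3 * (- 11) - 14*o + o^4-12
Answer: C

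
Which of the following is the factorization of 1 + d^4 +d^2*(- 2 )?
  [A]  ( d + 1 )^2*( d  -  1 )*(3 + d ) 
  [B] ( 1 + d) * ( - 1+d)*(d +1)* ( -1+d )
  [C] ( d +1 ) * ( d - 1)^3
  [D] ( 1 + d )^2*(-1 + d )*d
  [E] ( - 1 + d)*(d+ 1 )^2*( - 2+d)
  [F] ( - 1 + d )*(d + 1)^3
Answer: B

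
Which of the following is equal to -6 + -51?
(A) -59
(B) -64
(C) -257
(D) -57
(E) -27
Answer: D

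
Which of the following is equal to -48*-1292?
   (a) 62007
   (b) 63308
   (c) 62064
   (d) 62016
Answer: d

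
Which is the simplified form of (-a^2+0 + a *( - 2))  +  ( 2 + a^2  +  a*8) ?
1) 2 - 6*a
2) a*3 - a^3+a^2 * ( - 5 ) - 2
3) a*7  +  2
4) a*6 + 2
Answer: 4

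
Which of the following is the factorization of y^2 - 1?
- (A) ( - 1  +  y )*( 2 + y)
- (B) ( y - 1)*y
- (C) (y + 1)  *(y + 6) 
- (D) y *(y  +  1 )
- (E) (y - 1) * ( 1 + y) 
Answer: E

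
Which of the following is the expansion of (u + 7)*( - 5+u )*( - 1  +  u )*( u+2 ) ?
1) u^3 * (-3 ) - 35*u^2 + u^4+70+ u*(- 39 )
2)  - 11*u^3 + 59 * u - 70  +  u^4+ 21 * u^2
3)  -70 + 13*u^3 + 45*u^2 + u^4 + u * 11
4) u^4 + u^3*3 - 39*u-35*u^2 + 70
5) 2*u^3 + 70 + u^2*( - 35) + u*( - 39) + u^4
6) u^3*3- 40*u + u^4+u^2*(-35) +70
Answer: 4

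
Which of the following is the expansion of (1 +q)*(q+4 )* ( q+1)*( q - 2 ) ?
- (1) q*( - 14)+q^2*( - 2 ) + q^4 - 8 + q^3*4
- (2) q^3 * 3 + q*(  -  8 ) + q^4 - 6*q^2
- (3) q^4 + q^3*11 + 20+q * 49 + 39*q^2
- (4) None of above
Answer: 4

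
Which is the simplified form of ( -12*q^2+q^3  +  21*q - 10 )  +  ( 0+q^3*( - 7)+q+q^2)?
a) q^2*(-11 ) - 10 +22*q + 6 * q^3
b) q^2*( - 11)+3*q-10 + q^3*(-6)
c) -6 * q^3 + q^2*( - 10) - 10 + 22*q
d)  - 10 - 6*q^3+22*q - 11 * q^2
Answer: d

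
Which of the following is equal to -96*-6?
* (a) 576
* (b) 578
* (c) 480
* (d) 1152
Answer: a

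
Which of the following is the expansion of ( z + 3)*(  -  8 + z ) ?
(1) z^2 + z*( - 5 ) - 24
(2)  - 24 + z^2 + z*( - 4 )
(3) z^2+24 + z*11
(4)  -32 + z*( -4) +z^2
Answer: 1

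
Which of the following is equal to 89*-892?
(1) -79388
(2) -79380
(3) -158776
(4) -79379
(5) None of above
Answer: 1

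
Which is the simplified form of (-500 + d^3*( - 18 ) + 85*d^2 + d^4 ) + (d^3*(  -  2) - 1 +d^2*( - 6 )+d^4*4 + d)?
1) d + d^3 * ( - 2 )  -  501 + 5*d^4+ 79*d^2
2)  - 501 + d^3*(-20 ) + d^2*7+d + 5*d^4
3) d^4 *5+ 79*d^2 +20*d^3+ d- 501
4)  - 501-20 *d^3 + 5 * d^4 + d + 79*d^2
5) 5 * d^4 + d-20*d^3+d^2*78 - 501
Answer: 4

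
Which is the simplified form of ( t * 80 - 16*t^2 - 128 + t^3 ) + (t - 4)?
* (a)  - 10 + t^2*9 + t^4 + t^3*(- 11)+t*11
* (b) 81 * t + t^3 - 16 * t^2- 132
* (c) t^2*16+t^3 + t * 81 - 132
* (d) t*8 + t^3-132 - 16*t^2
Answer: b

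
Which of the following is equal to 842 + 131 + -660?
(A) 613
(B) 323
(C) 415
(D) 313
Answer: D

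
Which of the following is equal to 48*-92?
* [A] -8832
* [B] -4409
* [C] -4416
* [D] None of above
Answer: C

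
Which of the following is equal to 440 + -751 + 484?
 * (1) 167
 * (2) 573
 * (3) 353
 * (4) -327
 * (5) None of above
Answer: 5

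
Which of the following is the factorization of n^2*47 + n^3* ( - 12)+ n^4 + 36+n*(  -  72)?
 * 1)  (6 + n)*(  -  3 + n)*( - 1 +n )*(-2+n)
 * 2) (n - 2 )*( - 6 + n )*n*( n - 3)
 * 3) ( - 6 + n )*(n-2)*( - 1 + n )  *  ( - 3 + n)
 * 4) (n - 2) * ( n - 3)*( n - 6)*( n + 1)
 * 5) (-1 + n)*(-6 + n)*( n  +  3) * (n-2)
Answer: 3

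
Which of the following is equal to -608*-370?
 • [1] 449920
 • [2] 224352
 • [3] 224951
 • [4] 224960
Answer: 4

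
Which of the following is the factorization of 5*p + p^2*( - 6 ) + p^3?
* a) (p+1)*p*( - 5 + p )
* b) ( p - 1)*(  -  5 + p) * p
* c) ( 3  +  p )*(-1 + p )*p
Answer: b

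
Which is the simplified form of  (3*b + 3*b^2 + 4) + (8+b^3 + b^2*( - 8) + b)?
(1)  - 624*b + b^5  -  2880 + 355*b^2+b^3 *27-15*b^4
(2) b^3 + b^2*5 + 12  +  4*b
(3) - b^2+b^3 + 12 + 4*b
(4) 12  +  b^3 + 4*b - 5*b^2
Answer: 4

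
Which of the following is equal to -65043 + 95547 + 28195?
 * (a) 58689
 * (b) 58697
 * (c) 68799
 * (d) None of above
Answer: d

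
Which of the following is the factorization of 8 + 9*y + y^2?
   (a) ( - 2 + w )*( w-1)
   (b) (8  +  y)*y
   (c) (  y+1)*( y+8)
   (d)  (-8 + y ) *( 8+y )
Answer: c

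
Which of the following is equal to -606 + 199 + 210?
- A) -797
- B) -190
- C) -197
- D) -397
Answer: C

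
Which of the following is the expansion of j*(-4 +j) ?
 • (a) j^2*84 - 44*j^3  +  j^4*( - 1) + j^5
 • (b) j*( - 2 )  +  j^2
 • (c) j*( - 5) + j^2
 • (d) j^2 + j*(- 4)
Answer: d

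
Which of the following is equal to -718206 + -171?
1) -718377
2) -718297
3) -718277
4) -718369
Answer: 1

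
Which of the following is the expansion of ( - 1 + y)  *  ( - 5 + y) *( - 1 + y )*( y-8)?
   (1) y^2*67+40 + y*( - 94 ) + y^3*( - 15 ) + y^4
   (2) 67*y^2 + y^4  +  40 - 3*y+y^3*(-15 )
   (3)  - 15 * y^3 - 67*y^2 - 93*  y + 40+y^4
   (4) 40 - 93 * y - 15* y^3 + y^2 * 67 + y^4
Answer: 4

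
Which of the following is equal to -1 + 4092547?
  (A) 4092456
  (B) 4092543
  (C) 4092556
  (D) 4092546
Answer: D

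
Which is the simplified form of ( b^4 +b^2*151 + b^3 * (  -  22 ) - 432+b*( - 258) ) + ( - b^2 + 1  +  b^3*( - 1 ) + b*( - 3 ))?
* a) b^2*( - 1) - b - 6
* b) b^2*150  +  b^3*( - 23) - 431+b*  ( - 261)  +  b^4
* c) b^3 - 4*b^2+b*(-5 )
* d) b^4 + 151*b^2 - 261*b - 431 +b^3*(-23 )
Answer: b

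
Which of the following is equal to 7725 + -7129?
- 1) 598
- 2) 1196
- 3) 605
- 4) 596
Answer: 4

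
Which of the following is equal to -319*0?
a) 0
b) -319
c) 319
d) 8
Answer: a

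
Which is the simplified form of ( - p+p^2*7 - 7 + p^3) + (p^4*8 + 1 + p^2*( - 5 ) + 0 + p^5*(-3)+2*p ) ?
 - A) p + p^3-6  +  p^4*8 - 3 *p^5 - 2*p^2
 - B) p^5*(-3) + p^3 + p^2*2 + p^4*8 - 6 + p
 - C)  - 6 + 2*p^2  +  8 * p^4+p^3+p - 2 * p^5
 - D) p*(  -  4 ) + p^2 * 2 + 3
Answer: B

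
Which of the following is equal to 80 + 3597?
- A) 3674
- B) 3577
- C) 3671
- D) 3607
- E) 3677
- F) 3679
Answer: E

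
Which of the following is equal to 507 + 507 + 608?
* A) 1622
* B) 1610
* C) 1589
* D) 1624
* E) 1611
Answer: A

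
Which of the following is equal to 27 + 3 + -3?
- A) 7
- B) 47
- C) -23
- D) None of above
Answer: D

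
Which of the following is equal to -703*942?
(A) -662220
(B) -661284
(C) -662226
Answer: C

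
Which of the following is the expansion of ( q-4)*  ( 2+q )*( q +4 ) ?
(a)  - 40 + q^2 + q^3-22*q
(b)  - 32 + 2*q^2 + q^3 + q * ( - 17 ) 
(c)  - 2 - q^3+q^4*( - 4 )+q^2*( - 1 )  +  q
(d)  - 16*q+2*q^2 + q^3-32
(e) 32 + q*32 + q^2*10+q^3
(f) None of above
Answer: d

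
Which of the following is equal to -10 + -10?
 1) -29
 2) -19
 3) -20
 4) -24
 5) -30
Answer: 3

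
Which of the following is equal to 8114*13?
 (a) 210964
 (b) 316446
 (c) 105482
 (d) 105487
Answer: c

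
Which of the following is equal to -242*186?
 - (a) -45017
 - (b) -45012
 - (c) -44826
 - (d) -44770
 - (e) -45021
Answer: b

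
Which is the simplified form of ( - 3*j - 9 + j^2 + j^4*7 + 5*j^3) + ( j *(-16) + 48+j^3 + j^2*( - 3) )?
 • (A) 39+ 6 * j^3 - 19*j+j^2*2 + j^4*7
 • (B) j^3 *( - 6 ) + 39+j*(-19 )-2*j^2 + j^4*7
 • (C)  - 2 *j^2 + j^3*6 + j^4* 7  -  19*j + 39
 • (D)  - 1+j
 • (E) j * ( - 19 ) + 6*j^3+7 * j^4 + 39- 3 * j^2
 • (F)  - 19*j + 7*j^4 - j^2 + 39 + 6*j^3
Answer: C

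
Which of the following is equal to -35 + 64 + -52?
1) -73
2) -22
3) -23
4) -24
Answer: 3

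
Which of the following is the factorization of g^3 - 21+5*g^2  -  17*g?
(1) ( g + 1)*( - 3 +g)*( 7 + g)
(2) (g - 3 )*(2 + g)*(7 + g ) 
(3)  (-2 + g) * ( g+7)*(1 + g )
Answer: 1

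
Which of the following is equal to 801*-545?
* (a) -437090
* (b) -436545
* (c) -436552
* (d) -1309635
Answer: b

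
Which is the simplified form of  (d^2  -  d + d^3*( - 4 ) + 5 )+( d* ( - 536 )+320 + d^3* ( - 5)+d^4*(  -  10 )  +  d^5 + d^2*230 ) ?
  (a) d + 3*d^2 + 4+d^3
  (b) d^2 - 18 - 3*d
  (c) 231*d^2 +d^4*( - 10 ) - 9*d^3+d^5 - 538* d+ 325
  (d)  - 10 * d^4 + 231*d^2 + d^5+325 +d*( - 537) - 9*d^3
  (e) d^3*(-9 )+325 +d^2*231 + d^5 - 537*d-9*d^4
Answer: d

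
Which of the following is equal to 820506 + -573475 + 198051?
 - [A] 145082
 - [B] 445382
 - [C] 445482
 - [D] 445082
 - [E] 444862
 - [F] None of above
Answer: D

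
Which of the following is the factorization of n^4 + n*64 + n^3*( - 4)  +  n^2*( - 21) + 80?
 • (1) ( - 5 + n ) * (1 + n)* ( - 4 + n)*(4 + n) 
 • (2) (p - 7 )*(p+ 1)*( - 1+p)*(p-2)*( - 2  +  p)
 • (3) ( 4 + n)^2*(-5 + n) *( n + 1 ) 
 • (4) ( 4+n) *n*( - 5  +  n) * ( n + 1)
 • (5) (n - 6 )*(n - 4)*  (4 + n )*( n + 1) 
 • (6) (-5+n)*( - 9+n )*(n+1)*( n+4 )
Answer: 1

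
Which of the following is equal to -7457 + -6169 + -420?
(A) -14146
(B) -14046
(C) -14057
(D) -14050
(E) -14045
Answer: B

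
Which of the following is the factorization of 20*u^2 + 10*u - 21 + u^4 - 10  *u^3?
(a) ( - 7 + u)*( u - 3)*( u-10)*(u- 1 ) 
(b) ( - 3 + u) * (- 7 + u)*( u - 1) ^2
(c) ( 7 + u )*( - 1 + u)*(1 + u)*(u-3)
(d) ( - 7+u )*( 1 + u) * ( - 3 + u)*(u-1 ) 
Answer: d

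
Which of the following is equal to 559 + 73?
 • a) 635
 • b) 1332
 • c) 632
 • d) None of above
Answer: c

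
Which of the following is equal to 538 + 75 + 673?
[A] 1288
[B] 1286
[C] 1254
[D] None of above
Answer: B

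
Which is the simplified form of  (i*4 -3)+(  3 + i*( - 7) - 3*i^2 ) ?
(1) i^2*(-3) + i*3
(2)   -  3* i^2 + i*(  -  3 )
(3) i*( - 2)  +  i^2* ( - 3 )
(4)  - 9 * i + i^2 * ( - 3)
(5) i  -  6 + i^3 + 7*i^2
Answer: 2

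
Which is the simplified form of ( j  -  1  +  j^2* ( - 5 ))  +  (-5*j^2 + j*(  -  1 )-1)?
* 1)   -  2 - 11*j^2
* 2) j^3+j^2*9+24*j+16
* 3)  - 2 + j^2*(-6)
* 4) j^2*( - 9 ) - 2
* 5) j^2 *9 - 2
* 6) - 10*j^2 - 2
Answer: 6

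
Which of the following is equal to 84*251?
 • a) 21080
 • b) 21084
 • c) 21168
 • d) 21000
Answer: b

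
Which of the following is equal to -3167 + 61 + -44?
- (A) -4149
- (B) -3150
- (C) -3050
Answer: B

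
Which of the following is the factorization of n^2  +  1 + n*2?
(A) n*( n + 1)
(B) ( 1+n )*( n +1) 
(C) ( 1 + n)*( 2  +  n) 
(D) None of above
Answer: B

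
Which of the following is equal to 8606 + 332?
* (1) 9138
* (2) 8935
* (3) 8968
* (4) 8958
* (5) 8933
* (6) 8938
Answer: 6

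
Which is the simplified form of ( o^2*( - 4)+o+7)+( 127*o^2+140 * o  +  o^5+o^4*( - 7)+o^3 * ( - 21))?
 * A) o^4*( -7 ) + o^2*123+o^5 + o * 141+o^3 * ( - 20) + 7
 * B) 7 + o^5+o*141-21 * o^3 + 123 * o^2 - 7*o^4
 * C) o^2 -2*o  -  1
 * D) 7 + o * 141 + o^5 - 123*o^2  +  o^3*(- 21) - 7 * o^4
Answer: B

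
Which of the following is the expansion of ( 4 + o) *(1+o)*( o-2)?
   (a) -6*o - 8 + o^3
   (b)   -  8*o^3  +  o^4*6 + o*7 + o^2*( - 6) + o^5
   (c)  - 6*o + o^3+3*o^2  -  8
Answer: c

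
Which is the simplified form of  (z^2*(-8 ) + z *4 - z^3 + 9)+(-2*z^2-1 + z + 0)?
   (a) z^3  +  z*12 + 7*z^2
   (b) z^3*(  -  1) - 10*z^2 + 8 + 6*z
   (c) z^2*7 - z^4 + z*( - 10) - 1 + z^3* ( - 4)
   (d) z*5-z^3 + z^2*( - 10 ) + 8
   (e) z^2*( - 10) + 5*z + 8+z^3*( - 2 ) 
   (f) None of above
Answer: d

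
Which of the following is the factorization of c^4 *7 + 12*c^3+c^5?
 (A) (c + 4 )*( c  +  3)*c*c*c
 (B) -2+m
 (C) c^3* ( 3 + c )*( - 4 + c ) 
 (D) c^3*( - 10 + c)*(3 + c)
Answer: A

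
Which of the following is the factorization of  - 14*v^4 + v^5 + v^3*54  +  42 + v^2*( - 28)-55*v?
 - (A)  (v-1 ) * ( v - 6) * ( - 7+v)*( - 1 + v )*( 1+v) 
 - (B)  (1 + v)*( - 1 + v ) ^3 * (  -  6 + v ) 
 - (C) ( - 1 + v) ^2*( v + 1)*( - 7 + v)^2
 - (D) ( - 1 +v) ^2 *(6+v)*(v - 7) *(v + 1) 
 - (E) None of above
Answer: A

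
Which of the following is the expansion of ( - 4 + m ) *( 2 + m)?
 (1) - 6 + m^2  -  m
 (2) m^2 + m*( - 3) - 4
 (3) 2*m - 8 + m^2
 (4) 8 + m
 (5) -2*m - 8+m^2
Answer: 5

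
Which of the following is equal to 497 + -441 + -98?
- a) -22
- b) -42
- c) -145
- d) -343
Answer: b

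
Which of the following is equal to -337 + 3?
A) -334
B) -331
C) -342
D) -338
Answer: A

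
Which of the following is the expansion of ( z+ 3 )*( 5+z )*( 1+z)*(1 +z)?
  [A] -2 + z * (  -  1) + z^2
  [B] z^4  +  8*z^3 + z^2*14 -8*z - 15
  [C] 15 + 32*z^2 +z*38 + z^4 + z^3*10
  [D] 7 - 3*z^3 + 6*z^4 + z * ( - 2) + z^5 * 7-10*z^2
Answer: C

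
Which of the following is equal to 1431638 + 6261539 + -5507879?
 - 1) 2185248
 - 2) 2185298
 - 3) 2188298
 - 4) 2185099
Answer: 2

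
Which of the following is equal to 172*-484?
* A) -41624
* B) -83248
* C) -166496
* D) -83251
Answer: B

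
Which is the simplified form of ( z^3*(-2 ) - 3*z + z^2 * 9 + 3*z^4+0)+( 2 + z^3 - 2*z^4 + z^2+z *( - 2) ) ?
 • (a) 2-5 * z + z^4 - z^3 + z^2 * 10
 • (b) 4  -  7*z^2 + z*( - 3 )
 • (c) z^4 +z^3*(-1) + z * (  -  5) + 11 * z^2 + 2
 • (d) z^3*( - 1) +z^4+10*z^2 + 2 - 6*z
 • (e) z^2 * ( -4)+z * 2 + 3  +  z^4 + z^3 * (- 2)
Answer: a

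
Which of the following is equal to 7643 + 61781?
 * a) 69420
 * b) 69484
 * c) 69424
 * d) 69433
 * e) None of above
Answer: c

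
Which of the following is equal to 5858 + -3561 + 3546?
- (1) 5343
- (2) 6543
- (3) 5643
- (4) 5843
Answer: 4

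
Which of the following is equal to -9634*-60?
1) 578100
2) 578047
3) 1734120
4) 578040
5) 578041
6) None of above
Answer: 4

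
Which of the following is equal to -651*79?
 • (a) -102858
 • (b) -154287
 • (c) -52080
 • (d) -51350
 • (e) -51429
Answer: e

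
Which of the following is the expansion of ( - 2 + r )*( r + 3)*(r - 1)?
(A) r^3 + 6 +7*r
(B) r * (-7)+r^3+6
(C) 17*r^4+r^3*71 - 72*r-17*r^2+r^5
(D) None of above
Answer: B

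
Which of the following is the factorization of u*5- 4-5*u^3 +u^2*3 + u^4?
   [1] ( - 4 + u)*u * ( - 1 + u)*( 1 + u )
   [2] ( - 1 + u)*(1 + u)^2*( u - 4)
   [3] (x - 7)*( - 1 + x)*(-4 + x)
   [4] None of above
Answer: 4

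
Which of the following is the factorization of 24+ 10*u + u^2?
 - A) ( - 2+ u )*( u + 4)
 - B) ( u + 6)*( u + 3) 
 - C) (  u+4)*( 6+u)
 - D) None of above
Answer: C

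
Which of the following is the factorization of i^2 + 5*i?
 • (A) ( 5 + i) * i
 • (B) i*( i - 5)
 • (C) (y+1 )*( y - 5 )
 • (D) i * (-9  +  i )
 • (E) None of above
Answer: A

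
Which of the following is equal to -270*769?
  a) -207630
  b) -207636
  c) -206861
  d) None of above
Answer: a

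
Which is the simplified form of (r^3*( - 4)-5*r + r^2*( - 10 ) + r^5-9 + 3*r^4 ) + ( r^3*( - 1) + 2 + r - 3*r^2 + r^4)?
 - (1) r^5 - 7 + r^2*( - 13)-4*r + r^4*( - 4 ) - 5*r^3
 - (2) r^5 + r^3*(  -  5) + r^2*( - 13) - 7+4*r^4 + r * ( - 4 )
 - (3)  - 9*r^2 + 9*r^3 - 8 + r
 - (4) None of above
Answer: 2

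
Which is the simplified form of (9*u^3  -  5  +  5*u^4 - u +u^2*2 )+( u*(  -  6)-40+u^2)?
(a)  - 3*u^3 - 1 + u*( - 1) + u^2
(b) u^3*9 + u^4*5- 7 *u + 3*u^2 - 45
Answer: b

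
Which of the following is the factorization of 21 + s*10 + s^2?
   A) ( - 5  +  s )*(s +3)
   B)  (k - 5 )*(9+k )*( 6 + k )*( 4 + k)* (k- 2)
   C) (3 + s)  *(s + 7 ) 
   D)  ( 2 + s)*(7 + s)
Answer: C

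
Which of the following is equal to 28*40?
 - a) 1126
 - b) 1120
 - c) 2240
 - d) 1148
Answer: b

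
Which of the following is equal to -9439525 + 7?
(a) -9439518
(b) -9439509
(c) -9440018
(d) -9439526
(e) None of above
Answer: a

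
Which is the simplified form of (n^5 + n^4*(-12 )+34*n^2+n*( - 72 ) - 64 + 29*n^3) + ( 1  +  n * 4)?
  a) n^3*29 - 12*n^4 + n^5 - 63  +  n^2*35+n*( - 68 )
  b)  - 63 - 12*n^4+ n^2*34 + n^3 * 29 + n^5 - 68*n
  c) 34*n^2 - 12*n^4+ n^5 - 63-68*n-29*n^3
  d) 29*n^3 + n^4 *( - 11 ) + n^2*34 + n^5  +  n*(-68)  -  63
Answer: b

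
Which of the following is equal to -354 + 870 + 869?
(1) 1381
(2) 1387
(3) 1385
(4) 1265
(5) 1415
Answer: 3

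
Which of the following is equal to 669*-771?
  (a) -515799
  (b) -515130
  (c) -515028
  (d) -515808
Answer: a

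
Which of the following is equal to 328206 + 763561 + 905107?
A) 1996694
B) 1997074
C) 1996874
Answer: C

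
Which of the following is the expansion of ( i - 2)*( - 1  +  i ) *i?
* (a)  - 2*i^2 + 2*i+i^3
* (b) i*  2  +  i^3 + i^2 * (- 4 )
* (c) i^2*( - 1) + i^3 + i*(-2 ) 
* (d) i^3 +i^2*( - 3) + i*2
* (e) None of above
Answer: d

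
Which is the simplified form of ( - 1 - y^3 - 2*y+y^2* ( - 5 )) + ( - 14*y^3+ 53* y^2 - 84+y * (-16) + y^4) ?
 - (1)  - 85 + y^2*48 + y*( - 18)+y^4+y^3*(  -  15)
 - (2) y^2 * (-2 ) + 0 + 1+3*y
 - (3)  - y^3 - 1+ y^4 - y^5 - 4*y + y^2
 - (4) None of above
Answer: 1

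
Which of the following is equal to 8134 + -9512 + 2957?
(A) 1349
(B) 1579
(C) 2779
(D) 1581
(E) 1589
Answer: B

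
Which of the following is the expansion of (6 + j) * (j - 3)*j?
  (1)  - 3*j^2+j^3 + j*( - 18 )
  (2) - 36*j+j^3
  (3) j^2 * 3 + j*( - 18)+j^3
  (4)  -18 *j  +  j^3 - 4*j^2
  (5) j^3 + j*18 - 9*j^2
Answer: 3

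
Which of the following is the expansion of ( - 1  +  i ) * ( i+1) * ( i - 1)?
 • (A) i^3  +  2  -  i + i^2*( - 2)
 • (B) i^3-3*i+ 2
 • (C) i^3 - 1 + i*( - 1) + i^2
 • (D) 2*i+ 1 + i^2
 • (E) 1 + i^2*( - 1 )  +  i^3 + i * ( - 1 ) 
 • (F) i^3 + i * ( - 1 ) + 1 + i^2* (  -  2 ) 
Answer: E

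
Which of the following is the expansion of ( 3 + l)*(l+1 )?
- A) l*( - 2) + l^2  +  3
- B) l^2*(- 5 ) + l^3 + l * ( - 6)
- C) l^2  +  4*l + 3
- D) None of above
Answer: C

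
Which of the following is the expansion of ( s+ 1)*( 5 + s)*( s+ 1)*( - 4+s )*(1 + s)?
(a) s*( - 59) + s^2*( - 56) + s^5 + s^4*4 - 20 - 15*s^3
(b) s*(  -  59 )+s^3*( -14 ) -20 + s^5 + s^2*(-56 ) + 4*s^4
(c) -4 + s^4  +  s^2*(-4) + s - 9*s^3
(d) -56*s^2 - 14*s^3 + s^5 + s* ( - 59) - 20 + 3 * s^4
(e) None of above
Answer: b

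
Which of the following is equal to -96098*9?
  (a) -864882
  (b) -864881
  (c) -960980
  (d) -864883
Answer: a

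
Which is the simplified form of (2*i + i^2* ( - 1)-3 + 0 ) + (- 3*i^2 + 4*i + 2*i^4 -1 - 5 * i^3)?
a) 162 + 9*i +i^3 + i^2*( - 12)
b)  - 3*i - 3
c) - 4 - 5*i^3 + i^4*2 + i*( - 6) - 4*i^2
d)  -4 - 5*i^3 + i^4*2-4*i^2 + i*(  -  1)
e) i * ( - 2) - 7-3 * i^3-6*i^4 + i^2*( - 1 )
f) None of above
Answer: f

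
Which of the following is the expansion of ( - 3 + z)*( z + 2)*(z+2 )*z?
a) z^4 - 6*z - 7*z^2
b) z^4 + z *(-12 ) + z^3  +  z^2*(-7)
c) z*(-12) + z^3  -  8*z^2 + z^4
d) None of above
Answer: c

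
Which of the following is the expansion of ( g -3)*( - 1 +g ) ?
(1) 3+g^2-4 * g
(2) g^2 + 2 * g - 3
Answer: 1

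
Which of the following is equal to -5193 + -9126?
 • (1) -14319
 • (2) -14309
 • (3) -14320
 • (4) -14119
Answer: 1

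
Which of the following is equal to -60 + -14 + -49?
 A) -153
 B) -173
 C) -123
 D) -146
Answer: C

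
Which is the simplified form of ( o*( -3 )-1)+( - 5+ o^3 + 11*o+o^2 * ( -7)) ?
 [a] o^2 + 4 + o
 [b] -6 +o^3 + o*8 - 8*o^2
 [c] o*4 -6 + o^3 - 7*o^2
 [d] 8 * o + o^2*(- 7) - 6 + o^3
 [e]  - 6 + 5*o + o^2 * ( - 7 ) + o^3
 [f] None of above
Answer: d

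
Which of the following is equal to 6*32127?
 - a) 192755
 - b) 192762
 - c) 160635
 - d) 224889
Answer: b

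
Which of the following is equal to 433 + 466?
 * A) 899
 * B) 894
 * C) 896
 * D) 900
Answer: A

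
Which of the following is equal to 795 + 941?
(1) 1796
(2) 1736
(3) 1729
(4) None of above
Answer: 2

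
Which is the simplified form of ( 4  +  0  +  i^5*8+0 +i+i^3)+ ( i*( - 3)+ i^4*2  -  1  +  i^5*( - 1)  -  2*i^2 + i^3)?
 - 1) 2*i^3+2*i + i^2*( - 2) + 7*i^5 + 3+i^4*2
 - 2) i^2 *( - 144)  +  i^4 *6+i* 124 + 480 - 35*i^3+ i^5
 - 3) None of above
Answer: 3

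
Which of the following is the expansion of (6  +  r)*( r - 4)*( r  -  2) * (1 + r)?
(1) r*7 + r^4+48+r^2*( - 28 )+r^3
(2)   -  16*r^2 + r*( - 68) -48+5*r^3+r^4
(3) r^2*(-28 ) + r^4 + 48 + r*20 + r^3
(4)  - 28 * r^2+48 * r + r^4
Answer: 3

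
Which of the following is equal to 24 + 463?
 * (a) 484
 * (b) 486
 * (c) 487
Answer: c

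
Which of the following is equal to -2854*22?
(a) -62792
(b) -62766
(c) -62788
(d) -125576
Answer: c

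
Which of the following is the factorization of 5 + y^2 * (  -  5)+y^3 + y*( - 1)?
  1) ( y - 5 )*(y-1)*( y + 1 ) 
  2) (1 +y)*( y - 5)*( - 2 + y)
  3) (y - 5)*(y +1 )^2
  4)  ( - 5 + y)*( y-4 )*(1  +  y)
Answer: 1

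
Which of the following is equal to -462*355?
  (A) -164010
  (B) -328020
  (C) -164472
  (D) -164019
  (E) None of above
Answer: A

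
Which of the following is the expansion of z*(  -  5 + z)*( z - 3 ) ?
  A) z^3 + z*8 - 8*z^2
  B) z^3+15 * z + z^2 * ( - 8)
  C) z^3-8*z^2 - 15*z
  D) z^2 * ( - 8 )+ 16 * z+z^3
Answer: B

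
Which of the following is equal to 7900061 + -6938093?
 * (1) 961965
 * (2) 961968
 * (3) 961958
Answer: 2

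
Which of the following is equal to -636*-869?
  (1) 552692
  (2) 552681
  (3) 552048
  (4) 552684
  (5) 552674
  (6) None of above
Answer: 4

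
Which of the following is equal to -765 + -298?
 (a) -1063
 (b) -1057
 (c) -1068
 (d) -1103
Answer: a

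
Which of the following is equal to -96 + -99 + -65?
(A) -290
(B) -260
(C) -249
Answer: B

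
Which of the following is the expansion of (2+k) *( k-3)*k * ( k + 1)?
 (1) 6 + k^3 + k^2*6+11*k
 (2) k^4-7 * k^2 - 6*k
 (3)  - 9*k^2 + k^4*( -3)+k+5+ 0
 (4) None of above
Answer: 2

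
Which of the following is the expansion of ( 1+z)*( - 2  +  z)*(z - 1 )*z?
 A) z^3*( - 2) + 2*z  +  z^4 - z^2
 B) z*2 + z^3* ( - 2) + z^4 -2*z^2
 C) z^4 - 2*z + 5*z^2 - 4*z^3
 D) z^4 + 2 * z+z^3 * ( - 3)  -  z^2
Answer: A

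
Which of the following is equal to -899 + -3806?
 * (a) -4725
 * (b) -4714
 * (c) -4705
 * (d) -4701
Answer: c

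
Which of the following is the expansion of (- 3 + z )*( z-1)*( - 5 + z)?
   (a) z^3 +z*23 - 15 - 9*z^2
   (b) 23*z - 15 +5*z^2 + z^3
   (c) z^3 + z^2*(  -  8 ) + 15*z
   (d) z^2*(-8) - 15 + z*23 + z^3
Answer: a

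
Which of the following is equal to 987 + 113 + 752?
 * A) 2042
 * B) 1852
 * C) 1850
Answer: B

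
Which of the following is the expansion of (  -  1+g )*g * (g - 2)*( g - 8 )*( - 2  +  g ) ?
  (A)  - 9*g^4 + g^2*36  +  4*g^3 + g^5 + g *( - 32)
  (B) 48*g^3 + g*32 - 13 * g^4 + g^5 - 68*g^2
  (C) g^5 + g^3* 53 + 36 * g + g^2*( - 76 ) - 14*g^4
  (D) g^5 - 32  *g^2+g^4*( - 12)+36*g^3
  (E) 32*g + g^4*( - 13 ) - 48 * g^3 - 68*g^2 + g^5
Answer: B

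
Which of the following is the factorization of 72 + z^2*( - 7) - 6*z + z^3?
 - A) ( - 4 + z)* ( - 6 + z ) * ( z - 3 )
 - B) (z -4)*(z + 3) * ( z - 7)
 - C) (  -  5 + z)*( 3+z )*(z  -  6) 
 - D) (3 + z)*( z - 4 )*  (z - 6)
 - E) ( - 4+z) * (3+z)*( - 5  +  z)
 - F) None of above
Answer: D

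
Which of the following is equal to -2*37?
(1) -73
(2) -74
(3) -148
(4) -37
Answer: 2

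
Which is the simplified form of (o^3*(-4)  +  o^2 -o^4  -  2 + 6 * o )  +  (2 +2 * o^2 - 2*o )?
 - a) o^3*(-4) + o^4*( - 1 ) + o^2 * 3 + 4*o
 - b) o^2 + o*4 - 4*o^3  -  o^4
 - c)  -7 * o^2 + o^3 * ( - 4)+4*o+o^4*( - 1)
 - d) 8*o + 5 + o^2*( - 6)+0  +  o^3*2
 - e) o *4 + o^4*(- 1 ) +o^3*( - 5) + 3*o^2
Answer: a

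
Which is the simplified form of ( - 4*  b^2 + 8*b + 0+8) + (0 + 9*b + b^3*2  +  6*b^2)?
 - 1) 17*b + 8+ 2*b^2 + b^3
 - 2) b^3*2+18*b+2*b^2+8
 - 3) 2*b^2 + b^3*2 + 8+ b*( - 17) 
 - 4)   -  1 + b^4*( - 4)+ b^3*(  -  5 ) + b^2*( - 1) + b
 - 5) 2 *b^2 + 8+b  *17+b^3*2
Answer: 5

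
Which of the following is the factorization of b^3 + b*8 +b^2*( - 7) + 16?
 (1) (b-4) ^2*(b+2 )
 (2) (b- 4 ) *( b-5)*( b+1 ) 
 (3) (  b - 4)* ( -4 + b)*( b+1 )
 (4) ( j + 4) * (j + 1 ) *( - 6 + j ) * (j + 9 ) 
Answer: 3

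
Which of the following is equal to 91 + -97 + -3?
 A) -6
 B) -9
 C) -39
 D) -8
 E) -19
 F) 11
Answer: B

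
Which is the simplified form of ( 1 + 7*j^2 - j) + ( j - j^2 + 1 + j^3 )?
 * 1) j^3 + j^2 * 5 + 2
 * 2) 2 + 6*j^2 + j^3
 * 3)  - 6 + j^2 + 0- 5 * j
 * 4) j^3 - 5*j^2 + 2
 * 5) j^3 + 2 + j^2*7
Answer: 2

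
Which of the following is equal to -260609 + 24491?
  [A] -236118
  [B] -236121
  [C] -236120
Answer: A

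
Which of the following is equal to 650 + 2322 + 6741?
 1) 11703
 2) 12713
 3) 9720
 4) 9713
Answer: 4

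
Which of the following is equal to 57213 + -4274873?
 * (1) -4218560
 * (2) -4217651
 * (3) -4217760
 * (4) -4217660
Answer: 4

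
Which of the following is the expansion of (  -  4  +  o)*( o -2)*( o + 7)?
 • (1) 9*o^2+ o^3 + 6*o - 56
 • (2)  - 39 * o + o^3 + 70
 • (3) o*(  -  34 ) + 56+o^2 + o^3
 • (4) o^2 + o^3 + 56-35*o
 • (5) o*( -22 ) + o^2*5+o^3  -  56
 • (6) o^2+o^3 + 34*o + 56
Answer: 3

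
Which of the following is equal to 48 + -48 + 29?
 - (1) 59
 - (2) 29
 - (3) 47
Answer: 2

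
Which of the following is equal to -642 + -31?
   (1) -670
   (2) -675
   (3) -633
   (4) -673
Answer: 4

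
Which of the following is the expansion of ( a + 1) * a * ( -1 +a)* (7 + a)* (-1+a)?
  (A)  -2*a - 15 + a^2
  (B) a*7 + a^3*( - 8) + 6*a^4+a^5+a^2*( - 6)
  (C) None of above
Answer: B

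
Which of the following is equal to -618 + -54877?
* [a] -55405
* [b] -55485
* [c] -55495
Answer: c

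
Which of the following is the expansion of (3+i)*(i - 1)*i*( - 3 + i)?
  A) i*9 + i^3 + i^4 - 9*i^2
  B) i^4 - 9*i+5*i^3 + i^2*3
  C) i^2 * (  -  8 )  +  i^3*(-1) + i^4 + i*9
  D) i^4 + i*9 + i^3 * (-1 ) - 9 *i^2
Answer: D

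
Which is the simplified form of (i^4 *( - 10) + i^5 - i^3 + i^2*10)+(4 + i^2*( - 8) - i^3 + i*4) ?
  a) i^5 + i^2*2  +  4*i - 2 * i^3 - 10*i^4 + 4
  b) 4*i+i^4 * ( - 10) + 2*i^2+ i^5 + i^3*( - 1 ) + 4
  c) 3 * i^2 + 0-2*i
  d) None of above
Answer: a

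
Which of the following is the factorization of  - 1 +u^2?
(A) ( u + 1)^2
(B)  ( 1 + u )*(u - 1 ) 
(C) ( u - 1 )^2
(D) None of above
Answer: B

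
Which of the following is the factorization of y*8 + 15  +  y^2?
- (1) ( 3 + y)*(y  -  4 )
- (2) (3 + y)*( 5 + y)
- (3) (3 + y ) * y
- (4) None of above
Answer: 2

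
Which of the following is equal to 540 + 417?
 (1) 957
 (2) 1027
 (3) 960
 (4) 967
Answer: 1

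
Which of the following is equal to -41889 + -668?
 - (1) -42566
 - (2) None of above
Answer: 2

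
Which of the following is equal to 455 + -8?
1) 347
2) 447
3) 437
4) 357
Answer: 2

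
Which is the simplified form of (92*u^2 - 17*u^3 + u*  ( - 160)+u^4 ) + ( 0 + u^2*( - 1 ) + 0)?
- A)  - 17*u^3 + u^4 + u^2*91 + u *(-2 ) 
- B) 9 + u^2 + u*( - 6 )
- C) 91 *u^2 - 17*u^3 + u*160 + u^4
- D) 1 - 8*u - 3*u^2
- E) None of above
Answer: E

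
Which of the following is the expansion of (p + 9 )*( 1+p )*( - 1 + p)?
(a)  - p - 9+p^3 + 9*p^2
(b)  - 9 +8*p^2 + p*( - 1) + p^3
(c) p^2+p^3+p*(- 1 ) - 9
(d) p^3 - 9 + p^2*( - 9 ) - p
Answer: a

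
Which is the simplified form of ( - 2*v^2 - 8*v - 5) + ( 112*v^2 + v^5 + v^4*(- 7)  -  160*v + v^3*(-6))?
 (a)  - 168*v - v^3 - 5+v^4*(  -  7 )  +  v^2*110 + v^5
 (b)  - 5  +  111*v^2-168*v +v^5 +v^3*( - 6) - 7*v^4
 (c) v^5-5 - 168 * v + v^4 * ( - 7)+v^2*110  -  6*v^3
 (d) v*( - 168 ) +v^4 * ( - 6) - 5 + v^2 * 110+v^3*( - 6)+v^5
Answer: c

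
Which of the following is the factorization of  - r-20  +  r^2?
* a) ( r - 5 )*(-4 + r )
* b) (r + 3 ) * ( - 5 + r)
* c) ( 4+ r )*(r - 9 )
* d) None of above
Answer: d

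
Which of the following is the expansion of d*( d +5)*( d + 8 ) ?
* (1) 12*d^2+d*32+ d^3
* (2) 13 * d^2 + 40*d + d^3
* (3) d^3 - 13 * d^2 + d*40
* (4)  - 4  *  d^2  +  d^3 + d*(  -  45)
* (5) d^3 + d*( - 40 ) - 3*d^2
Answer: 2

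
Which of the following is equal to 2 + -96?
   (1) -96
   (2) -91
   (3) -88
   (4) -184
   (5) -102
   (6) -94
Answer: 6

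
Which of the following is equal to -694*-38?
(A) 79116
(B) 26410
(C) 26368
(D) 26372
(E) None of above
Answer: D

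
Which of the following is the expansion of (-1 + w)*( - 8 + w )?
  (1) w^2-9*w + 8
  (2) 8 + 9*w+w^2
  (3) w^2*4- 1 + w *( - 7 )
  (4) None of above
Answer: 1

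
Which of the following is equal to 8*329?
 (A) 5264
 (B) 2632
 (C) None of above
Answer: B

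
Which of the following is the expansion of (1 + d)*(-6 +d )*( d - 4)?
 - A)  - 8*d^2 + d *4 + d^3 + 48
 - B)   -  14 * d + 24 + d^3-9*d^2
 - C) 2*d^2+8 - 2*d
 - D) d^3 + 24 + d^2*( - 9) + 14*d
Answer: D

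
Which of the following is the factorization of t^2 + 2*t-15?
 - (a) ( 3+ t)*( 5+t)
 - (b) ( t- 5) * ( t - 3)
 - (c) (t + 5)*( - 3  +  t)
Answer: c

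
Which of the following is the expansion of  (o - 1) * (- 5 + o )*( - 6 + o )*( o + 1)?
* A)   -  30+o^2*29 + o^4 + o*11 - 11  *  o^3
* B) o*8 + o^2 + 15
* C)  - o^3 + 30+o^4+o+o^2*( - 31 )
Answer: A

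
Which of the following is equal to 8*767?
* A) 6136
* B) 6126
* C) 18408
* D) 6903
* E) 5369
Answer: A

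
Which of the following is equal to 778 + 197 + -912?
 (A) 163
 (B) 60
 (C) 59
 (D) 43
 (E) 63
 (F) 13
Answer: E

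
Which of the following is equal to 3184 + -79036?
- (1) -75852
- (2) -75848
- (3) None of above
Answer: 1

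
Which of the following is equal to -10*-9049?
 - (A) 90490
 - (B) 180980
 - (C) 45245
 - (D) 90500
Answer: A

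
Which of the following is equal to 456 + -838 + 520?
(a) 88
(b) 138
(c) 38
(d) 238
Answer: b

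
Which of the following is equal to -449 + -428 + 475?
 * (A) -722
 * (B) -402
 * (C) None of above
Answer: B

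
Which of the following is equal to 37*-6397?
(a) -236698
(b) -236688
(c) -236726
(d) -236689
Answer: d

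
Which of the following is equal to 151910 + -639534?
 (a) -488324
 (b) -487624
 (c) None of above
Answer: b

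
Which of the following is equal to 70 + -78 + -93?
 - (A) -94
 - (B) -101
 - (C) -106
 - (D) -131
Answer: B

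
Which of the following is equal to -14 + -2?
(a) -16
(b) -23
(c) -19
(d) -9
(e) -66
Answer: a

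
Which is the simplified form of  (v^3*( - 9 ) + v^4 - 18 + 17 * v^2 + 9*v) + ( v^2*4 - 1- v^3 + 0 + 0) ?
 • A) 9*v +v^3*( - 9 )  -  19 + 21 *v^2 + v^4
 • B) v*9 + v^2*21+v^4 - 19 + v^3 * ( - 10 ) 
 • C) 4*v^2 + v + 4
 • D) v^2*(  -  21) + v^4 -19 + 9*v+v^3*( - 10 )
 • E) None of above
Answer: B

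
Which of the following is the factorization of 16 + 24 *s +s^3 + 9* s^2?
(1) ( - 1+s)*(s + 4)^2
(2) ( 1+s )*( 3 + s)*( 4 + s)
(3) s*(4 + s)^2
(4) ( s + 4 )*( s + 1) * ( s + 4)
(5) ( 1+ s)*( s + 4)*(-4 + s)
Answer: 4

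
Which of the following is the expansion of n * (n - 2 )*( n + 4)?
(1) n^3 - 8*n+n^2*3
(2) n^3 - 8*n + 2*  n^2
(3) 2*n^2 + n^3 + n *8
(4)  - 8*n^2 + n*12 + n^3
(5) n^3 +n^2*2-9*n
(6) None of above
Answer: 2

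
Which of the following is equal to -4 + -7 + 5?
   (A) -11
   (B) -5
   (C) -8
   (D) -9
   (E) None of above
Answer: E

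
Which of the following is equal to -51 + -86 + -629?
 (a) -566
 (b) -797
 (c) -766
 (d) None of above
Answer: c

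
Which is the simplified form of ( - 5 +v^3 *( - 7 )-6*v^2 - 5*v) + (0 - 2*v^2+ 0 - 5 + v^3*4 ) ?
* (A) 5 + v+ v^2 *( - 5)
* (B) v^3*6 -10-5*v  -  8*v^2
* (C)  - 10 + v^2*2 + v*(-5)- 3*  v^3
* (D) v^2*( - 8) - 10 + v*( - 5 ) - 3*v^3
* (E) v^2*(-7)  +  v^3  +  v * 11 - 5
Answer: D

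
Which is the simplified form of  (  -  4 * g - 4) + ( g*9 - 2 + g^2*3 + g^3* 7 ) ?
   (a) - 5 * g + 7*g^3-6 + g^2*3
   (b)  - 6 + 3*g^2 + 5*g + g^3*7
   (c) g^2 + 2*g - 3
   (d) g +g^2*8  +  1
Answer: b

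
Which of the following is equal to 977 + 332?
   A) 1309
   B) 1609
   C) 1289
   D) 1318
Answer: A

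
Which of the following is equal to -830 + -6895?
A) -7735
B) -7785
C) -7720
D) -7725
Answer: D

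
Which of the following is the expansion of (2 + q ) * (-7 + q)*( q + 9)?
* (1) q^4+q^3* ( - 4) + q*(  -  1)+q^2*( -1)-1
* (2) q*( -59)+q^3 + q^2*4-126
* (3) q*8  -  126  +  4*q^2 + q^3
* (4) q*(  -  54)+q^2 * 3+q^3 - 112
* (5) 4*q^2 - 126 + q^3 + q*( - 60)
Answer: 2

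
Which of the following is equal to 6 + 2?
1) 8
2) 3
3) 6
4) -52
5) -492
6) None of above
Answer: 1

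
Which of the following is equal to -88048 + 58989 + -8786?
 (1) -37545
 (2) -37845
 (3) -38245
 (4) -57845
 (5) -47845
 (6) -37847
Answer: 2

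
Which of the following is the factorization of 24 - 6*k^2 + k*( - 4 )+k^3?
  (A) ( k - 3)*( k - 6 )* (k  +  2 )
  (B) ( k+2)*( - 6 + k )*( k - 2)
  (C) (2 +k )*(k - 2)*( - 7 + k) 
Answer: B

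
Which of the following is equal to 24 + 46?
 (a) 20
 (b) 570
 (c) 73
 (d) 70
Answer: d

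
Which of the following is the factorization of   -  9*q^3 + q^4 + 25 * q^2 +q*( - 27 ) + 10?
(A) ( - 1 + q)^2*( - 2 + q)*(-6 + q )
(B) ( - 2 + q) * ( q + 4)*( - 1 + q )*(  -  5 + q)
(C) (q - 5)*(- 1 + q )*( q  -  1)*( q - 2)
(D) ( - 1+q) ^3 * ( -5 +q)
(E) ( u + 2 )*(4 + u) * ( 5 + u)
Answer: C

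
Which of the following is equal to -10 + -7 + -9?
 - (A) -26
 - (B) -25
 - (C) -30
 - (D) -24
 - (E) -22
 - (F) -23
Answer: A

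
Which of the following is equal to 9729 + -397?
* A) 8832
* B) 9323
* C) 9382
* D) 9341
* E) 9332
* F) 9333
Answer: E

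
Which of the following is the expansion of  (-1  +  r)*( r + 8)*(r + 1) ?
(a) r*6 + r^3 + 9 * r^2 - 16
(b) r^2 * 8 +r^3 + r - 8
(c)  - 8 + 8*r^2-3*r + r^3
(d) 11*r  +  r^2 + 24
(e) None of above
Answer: e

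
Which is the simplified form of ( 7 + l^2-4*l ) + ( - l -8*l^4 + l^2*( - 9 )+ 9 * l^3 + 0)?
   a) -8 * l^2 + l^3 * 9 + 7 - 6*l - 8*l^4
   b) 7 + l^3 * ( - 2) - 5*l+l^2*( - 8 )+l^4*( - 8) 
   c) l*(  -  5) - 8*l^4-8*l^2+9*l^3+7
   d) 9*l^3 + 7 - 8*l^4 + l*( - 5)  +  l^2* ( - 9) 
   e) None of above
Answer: c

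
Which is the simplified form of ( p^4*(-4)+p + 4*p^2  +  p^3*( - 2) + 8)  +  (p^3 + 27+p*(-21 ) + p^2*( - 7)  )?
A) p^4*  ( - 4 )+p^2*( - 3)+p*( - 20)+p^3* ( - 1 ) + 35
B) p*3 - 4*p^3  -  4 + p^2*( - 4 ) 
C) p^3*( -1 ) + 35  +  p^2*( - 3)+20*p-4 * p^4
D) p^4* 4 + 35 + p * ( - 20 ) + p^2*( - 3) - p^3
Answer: A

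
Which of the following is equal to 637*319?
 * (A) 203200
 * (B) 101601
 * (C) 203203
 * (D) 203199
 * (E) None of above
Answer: C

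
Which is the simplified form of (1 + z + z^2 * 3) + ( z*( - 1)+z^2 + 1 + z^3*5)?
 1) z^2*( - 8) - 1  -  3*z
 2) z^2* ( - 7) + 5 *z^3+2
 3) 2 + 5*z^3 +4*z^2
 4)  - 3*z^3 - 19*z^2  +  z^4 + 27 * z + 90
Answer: 3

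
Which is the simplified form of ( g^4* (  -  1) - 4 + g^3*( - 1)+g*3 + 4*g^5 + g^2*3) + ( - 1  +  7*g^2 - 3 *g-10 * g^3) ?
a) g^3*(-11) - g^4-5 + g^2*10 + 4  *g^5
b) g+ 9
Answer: a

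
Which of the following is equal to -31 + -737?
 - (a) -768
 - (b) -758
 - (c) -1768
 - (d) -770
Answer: a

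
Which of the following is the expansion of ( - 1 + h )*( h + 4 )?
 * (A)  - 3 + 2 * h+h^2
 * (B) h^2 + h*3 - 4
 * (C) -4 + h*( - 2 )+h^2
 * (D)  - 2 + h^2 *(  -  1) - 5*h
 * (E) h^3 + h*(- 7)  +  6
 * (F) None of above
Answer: B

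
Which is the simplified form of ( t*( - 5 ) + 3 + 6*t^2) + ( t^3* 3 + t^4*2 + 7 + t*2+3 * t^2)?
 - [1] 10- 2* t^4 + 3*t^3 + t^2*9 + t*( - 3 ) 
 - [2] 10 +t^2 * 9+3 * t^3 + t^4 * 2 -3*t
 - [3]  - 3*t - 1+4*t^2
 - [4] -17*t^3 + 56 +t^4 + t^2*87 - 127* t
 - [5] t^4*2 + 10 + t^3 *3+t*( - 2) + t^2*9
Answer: 2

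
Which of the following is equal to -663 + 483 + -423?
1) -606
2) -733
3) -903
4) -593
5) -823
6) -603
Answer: 6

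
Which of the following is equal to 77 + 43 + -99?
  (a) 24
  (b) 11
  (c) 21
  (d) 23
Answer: c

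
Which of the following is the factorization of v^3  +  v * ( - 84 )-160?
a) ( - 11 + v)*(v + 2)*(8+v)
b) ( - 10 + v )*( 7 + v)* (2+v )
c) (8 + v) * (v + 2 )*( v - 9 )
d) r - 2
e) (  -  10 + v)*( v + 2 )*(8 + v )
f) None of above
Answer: e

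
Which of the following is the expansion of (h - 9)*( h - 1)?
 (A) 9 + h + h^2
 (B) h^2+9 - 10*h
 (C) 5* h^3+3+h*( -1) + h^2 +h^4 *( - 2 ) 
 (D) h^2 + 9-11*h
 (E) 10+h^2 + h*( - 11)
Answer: B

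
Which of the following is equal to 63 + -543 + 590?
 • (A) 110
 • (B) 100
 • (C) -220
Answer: A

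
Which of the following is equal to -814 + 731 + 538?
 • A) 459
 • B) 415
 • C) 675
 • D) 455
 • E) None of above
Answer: D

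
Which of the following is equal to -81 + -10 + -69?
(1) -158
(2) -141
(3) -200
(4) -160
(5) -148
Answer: 4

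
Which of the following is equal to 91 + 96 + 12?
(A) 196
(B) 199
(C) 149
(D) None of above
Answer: B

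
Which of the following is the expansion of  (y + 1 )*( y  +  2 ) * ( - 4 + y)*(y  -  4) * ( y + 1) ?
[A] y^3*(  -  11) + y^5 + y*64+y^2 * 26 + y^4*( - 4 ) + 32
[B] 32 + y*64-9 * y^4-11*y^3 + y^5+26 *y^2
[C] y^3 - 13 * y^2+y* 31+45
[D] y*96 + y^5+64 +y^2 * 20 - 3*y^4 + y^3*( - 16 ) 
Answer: A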